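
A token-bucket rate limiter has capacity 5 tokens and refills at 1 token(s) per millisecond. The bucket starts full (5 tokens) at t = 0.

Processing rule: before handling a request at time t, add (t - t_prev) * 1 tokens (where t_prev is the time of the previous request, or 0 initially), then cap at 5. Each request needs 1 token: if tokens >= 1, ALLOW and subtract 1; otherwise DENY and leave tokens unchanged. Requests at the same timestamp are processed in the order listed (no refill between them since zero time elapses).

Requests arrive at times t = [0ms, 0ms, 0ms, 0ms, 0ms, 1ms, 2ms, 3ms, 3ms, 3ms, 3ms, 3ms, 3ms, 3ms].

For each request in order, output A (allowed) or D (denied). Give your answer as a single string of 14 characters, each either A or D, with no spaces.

Answer: AAAAAAAADDDDDD

Derivation:
Simulating step by step:
  req#1 t=0ms: ALLOW
  req#2 t=0ms: ALLOW
  req#3 t=0ms: ALLOW
  req#4 t=0ms: ALLOW
  req#5 t=0ms: ALLOW
  req#6 t=1ms: ALLOW
  req#7 t=2ms: ALLOW
  req#8 t=3ms: ALLOW
  req#9 t=3ms: DENY
  req#10 t=3ms: DENY
  req#11 t=3ms: DENY
  req#12 t=3ms: DENY
  req#13 t=3ms: DENY
  req#14 t=3ms: DENY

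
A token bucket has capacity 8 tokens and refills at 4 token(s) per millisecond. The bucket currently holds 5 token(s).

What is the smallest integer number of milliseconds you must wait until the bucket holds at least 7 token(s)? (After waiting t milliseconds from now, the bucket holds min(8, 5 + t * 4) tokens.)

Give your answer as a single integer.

Answer: 1

Derivation:
Need 5 + t * 4 >= 7, so t >= 2/4.
Smallest integer t = ceil(2/4) = 1.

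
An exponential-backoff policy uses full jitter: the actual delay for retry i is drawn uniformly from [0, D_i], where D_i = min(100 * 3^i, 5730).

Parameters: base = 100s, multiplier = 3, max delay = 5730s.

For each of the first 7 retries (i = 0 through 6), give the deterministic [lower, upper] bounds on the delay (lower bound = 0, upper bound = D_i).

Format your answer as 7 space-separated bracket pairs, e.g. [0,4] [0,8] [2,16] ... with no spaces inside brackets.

Computing bounds per retry:
  i=0: D_i=min(100*3^0,5730)=100, bounds=[0,100]
  i=1: D_i=min(100*3^1,5730)=300, bounds=[0,300]
  i=2: D_i=min(100*3^2,5730)=900, bounds=[0,900]
  i=3: D_i=min(100*3^3,5730)=2700, bounds=[0,2700]
  i=4: D_i=min(100*3^4,5730)=5730, bounds=[0,5730]
  i=5: D_i=min(100*3^5,5730)=5730, bounds=[0,5730]
  i=6: D_i=min(100*3^6,5730)=5730, bounds=[0,5730]

Answer: [0,100] [0,300] [0,900] [0,2700] [0,5730] [0,5730] [0,5730]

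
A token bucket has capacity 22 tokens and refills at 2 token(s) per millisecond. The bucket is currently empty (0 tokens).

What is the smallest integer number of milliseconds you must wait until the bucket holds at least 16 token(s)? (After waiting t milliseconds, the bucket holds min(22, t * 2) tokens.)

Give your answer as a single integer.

Answer: 8

Derivation:
Need t * 2 >= 16, so t >= 16/2.
Smallest integer t = ceil(16/2) = 8.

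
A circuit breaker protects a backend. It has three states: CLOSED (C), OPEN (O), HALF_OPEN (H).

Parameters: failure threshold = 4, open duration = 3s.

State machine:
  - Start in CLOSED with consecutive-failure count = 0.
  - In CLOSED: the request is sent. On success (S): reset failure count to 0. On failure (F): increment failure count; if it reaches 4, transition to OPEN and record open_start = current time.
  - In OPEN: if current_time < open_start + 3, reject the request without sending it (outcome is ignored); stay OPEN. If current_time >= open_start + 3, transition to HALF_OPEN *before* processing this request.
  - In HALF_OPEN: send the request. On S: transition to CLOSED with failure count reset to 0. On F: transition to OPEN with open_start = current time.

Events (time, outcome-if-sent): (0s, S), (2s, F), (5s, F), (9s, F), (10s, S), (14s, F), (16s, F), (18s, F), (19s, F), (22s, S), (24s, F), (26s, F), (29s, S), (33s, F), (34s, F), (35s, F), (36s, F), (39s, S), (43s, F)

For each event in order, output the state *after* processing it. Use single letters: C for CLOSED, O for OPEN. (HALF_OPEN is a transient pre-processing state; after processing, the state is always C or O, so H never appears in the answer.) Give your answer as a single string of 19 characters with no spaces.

Answer: CCCCCCCCOCCCCCCCOCC

Derivation:
State after each event:
  event#1 t=0s outcome=S: state=CLOSED
  event#2 t=2s outcome=F: state=CLOSED
  event#3 t=5s outcome=F: state=CLOSED
  event#4 t=9s outcome=F: state=CLOSED
  event#5 t=10s outcome=S: state=CLOSED
  event#6 t=14s outcome=F: state=CLOSED
  event#7 t=16s outcome=F: state=CLOSED
  event#8 t=18s outcome=F: state=CLOSED
  event#9 t=19s outcome=F: state=OPEN
  event#10 t=22s outcome=S: state=CLOSED
  event#11 t=24s outcome=F: state=CLOSED
  event#12 t=26s outcome=F: state=CLOSED
  event#13 t=29s outcome=S: state=CLOSED
  event#14 t=33s outcome=F: state=CLOSED
  event#15 t=34s outcome=F: state=CLOSED
  event#16 t=35s outcome=F: state=CLOSED
  event#17 t=36s outcome=F: state=OPEN
  event#18 t=39s outcome=S: state=CLOSED
  event#19 t=43s outcome=F: state=CLOSED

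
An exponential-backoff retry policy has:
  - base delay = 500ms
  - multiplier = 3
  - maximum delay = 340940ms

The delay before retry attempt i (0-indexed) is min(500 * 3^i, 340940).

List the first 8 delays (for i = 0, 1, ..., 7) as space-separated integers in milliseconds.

Answer: 500 1500 4500 13500 40500 121500 340940 340940

Derivation:
Computing each delay:
  i=0: min(500*3^0, 340940) = 500
  i=1: min(500*3^1, 340940) = 1500
  i=2: min(500*3^2, 340940) = 4500
  i=3: min(500*3^3, 340940) = 13500
  i=4: min(500*3^4, 340940) = 40500
  i=5: min(500*3^5, 340940) = 121500
  i=6: min(500*3^6, 340940) = 340940
  i=7: min(500*3^7, 340940) = 340940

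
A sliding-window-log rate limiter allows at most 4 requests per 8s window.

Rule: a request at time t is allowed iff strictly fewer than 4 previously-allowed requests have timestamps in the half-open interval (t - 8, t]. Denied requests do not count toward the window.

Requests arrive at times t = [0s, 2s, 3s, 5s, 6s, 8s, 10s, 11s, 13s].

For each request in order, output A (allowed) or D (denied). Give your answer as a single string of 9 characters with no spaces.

Answer: AAAADAAAA

Derivation:
Tracking allowed requests in the window:
  req#1 t=0s: ALLOW
  req#2 t=2s: ALLOW
  req#3 t=3s: ALLOW
  req#4 t=5s: ALLOW
  req#5 t=6s: DENY
  req#6 t=8s: ALLOW
  req#7 t=10s: ALLOW
  req#8 t=11s: ALLOW
  req#9 t=13s: ALLOW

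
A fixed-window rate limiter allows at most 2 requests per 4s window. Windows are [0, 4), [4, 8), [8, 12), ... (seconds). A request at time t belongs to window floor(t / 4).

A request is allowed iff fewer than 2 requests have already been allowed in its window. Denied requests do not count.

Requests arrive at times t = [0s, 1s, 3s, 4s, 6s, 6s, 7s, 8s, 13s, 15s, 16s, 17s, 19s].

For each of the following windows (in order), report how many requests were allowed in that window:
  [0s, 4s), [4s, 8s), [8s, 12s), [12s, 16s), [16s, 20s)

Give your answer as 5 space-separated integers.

Answer: 2 2 1 2 2

Derivation:
Processing requests:
  req#1 t=0s (window 0): ALLOW
  req#2 t=1s (window 0): ALLOW
  req#3 t=3s (window 0): DENY
  req#4 t=4s (window 1): ALLOW
  req#5 t=6s (window 1): ALLOW
  req#6 t=6s (window 1): DENY
  req#7 t=7s (window 1): DENY
  req#8 t=8s (window 2): ALLOW
  req#9 t=13s (window 3): ALLOW
  req#10 t=15s (window 3): ALLOW
  req#11 t=16s (window 4): ALLOW
  req#12 t=17s (window 4): ALLOW
  req#13 t=19s (window 4): DENY

Allowed counts by window: 2 2 1 2 2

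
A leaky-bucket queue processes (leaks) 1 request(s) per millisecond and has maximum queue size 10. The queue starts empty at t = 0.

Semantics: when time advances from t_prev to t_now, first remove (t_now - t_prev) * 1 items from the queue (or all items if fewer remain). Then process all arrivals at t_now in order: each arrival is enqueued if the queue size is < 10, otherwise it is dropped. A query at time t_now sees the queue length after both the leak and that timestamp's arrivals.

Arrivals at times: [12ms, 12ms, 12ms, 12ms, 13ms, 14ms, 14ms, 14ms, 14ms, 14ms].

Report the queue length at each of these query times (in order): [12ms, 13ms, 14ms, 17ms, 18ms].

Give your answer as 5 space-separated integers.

Queue lengths at query times:
  query t=12ms: backlog = 4
  query t=13ms: backlog = 4
  query t=14ms: backlog = 8
  query t=17ms: backlog = 5
  query t=18ms: backlog = 4

Answer: 4 4 8 5 4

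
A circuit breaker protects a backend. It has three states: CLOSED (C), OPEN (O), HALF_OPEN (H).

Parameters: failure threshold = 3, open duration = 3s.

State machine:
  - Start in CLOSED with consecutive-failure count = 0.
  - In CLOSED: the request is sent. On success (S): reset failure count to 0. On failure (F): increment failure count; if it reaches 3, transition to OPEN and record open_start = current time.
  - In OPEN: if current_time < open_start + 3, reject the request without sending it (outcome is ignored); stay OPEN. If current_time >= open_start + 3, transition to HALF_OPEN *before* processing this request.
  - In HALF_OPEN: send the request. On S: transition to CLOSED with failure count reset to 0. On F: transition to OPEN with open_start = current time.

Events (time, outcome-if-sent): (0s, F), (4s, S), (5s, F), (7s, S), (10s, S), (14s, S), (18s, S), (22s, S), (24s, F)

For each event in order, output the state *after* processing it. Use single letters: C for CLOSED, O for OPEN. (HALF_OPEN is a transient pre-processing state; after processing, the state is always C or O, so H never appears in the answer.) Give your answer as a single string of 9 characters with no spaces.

State after each event:
  event#1 t=0s outcome=F: state=CLOSED
  event#2 t=4s outcome=S: state=CLOSED
  event#3 t=5s outcome=F: state=CLOSED
  event#4 t=7s outcome=S: state=CLOSED
  event#5 t=10s outcome=S: state=CLOSED
  event#6 t=14s outcome=S: state=CLOSED
  event#7 t=18s outcome=S: state=CLOSED
  event#8 t=22s outcome=S: state=CLOSED
  event#9 t=24s outcome=F: state=CLOSED

Answer: CCCCCCCCC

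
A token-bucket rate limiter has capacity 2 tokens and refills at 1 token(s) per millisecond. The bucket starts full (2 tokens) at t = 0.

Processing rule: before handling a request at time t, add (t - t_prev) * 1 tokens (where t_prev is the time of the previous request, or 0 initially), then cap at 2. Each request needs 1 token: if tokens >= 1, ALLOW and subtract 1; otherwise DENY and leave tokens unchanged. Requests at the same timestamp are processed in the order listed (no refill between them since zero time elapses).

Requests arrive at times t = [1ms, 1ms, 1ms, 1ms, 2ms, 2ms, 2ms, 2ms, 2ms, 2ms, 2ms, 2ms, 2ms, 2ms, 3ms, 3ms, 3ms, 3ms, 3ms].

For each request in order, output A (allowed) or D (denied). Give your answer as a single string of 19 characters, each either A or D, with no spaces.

Simulating step by step:
  req#1 t=1ms: ALLOW
  req#2 t=1ms: ALLOW
  req#3 t=1ms: DENY
  req#4 t=1ms: DENY
  req#5 t=2ms: ALLOW
  req#6 t=2ms: DENY
  req#7 t=2ms: DENY
  req#8 t=2ms: DENY
  req#9 t=2ms: DENY
  req#10 t=2ms: DENY
  req#11 t=2ms: DENY
  req#12 t=2ms: DENY
  req#13 t=2ms: DENY
  req#14 t=2ms: DENY
  req#15 t=3ms: ALLOW
  req#16 t=3ms: DENY
  req#17 t=3ms: DENY
  req#18 t=3ms: DENY
  req#19 t=3ms: DENY

Answer: AADDADDDDDDDDDADDDD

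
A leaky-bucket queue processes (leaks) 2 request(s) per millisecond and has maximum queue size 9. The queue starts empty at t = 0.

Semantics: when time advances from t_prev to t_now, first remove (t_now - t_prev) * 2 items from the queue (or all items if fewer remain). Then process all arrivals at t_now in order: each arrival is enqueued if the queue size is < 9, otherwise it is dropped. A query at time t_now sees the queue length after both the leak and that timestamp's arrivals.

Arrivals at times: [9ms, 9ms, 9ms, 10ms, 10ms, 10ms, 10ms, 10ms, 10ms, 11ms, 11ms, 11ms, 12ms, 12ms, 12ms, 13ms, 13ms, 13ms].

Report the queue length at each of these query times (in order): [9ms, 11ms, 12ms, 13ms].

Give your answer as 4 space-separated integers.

Queue lengths at query times:
  query t=9ms: backlog = 3
  query t=11ms: backlog = 8
  query t=12ms: backlog = 9
  query t=13ms: backlog = 9

Answer: 3 8 9 9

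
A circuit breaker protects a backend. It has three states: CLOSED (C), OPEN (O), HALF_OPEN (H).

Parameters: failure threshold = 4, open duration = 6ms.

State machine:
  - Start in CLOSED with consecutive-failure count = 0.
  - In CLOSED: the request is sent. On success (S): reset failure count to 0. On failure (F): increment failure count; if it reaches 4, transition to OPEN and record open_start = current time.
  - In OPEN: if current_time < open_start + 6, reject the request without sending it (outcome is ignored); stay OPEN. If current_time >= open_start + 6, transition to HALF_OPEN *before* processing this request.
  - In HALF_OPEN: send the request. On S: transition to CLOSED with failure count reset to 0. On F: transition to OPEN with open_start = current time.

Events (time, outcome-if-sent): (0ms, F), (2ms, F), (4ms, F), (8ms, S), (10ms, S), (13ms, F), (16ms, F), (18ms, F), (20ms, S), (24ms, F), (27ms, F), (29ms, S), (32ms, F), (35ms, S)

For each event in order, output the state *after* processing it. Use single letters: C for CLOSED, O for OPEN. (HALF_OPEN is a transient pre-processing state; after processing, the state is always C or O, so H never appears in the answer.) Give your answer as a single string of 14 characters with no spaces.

State after each event:
  event#1 t=0ms outcome=F: state=CLOSED
  event#2 t=2ms outcome=F: state=CLOSED
  event#3 t=4ms outcome=F: state=CLOSED
  event#4 t=8ms outcome=S: state=CLOSED
  event#5 t=10ms outcome=S: state=CLOSED
  event#6 t=13ms outcome=F: state=CLOSED
  event#7 t=16ms outcome=F: state=CLOSED
  event#8 t=18ms outcome=F: state=CLOSED
  event#9 t=20ms outcome=S: state=CLOSED
  event#10 t=24ms outcome=F: state=CLOSED
  event#11 t=27ms outcome=F: state=CLOSED
  event#12 t=29ms outcome=S: state=CLOSED
  event#13 t=32ms outcome=F: state=CLOSED
  event#14 t=35ms outcome=S: state=CLOSED

Answer: CCCCCCCCCCCCCC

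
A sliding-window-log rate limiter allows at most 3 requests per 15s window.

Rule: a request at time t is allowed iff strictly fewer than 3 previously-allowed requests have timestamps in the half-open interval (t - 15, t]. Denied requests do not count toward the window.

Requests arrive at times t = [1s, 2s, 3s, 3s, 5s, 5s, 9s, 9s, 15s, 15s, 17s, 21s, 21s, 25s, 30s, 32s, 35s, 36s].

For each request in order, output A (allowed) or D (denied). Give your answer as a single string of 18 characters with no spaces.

Answer: AAADDDDDDDAAADDADA

Derivation:
Tracking allowed requests in the window:
  req#1 t=1s: ALLOW
  req#2 t=2s: ALLOW
  req#3 t=3s: ALLOW
  req#4 t=3s: DENY
  req#5 t=5s: DENY
  req#6 t=5s: DENY
  req#7 t=9s: DENY
  req#8 t=9s: DENY
  req#9 t=15s: DENY
  req#10 t=15s: DENY
  req#11 t=17s: ALLOW
  req#12 t=21s: ALLOW
  req#13 t=21s: ALLOW
  req#14 t=25s: DENY
  req#15 t=30s: DENY
  req#16 t=32s: ALLOW
  req#17 t=35s: DENY
  req#18 t=36s: ALLOW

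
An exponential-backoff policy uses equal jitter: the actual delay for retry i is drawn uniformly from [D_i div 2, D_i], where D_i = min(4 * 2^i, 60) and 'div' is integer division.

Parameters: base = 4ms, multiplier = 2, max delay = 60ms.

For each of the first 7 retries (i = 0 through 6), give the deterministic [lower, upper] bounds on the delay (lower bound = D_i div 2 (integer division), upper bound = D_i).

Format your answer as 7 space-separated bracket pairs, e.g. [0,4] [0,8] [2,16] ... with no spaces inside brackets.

Answer: [2,4] [4,8] [8,16] [16,32] [30,60] [30,60] [30,60]

Derivation:
Computing bounds per retry:
  i=0: D_i=min(4*2^0,60)=4, bounds=[2,4]
  i=1: D_i=min(4*2^1,60)=8, bounds=[4,8]
  i=2: D_i=min(4*2^2,60)=16, bounds=[8,16]
  i=3: D_i=min(4*2^3,60)=32, bounds=[16,32]
  i=4: D_i=min(4*2^4,60)=60, bounds=[30,60]
  i=5: D_i=min(4*2^5,60)=60, bounds=[30,60]
  i=6: D_i=min(4*2^6,60)=60, bounds=[30,60]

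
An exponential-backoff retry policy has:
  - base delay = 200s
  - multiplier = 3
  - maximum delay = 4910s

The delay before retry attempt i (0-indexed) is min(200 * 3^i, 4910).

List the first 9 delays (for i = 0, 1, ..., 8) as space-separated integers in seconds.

Answer: 200 600 1800 4910 4910 4910 4910 4910 4910

Derivation:
Computing each delay:
  i=0: min(200*3^0, 4910) = 200
  i=1: min(200*3^1, 4910) = 600
  i=2: min(200*3^2, 4910) = 1800
  i=3: min(200*3^3, 4910) = 4910
  i=4: min(200*3^4, 4910) = 4910
  i=5: min(200*3^5, 4910) = 4910
  i=6: min(200*3^6, 4910) = 4910
  i=7: min(200*3^7, 4910) = 4910
  i=8: min(200*3^8, 4910) = 4910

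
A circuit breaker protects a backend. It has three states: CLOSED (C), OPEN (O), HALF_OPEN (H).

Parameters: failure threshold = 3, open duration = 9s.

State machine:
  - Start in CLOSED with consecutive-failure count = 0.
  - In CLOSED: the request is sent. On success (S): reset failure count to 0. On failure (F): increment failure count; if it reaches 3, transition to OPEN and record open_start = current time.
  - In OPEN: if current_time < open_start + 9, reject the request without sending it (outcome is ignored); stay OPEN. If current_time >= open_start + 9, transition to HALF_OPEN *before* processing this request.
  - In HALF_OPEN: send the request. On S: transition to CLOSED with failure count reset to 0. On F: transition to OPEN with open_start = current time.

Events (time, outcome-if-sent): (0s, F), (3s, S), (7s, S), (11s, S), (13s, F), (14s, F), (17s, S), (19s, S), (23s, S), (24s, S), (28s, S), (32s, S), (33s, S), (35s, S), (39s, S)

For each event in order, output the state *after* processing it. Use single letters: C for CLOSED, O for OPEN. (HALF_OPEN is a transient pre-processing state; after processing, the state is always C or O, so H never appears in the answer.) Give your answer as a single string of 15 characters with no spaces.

State after each event:
  event#1 t=0s outcome=F: state=CLOSED
  event#2 t=3s outcome=S: state=CLOSED
  event#3 t=7s outcome=S: state=CLOSED
  event#4 t=11s outcome=S: state=CLOSED
  event#5 t=13s outcome=F: state=CLOSED
  event#6 t=14s outcome=F: state=CLOSED
  event#7 t=17s outcome=S: state=CLOSED
  event#8 t=19s outcome=S: state=CLOSED
  event#9 t=23s outcome=S: state=CLOSED
  event#10 t=24s outcome=S: state=CLOSED
  event#11 t=28s outcome=S: state=CLOSED
  event#12 t=32s outcome=S: state=CLOSED
  event#13 t=33s outcome=S: state=CLOSED
  event#14 t=35s outcome=S: state=CLOSED
  event#15 t=39s outcome=S: state=CLOSED

Answer: CCCCCCCCCCCCCCC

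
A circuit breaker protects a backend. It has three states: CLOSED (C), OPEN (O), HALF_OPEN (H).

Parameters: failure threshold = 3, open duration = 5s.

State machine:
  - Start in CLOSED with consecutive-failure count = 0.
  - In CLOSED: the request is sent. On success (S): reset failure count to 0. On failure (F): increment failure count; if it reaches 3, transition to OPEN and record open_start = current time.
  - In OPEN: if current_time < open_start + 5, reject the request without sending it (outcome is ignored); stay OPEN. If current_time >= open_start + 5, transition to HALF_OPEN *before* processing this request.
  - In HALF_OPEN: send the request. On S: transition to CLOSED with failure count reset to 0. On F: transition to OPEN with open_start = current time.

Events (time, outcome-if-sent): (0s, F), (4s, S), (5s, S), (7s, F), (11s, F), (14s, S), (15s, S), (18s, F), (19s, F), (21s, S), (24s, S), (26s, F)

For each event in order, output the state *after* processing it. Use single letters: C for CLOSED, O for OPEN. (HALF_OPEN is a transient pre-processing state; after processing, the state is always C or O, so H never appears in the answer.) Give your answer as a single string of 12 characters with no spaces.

State after each event:
  event#1 t=0s outcome=F: state=CLOSED
  event#2 t=4s outcome=S: state=CLOSED
  event#3 t=5s outcome=S: state=CLOSED
  event#4 t=7s outcome=F: state=CLOSED
  event#5 t=11s outcome=F: state=CLOSED
  event#6 t=14s outcome=S: state=CLOSED
  event#7 t=15s outcome=S: state=CLOSED
  event#8 t=18s outcome=F: state=CLOSED
  event#9 t=19s outcome=F: state=CLOSED
  event#10 t=21s outcome=S: state=CLOSED
  event#11 t=24s outcome=S: state=CLOSED
  event#12 t=26s outcome=F: state=CLOSED

Answer: CCCCCCCCCCCC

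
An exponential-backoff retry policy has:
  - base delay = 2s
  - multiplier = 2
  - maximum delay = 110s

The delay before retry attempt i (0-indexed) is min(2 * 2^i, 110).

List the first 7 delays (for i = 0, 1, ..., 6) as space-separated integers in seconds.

Answer: 2 4 8 16 32 64 110

Derivation:
Computing each delay:
  i=0: min(2*2^0, 110) = 2
  i=1: min(2*2^1, 110) = 4
  i=2: min(2*2^2, 110) = 8
  i=3: min(2*2^3, 110) = 16
  i=4: min(2*2^4, 110) = 32
  i=5: min(2*2^5, 110) = 64
  i=6: min(2*2^6, 110) = 110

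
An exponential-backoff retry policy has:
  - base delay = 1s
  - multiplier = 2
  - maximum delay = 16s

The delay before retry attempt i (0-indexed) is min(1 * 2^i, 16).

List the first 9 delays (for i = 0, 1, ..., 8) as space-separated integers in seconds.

Answer: 1 2 4 8 16 16 16 16 16

Derivation:
Computing each delay:
  i=0: min(1*2^0, 16) = 1
  i=1: min(1*2^1, 16) = 2
  i=2: min(1*2^2, 16) = 4
  i=3: min(1*2^3, 16) = 8
  i=4: min(1*2^4, 16) = 16
  i=5: min(1*2^5, 16) = 16
  i=6: min(1*2^6, 16) = 16
  i=7: min(1*2^7, 16) = 16
  i=8: min(1*2^8, 16) = 16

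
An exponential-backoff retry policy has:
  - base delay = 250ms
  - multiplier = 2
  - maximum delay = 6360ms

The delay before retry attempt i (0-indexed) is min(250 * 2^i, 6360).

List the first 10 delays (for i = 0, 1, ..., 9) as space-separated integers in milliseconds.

Computing each delay:
  i=0: min(250*2^0, 6360) = 250
  i=1: min(250*2^1, 6360) = 500
  i=2: min(250*2^2, 6360) = 1000
  i=3: min(250*2^3, 6360) = 2000
  i=4: min(250*2^4, 6360) = 4000
  i=5: min(250*2^5, 6360) = 6360
  i=6: min(250*2^6, 6360) = 6360
  i=7: min(250*2^7, 6360) = 6360
  i=8: min(250*2^8, 6360) = 6360
  i=9: min(250*2^9, 6360) = 6360

Answer: 250 500 1000 2000 4000 6360 6360 6360 6360 6360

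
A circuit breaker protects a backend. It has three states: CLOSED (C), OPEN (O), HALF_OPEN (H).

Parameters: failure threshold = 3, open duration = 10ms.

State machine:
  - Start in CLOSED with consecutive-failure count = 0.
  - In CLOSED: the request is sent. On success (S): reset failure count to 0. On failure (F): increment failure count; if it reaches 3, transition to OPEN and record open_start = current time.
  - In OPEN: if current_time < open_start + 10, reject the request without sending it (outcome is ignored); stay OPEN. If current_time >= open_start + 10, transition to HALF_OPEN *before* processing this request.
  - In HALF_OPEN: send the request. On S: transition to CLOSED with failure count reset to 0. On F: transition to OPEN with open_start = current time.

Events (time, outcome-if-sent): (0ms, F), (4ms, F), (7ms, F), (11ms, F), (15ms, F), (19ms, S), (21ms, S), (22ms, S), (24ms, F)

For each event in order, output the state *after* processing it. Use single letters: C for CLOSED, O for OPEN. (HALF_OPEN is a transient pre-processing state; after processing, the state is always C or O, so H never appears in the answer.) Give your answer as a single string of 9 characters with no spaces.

Answer: CCOOOCCCC

Derivation:
State after each event:
  event#1 t=0ms outcome=F: state=CLOSED
  event#2 t=4ms outcome=F: state=CLOSED
  event#3 t=7ms outcome=F: state=OPEN
  event#4 t=11ms outcome=F: state=OPEN
  event#5 t=15ms outcome=F: state=OPEN
  event#6 t=19ms outcome=S: state=CLOSED
  event#7 t=21ms outcome=S: state=CLOSED
  event#8 t=22ms outcome=S: state=CLOSED
  event#9 t=24ms outcome=F: state=CLOSED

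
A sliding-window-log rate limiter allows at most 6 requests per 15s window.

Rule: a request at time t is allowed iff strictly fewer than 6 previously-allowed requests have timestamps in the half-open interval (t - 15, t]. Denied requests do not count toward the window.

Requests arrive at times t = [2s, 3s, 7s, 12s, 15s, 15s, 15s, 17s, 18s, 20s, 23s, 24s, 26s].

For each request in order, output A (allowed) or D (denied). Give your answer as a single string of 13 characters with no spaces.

Tracking allowed requests in the window:
  req#1 t=2s: ALLOW
  req#2 t=3s: ALLOW
  req#3 t=7s: ALLOW
  req#4 t=12s: ALLOW
  req#5 t=15s: ALLOW
  req#6 t=15s: ALLOW
  req#7 t=15s: DENY
  req#8 t=17s: ALLOW
  req#9 t=18s: ALLOW
  req#10 t=20s: DENY
  req#11 t=23s: ALLOW
  req#12 t=24s: DENY
  req#13 t=26s: DENY

Answer: AAAAAADAADADD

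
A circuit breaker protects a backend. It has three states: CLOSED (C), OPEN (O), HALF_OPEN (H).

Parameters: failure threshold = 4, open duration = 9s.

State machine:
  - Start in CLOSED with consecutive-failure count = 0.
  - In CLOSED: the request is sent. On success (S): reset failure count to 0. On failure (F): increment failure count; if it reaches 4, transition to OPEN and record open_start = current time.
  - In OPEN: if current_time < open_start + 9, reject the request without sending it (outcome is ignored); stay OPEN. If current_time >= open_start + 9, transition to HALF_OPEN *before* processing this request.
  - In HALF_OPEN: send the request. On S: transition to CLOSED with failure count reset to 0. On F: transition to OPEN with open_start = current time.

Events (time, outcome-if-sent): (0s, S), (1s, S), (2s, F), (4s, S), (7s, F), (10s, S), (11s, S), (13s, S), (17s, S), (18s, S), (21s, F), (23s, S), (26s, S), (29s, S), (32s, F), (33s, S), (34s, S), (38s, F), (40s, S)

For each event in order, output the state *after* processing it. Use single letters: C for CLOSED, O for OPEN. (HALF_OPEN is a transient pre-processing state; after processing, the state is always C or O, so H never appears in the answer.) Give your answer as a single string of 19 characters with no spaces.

Answer: CCCCCCCCCCCCCCCCCCC

Derivation:
State after each event:
  event#1 t=0s outcome=S: state=CLOSED
  event#2 t=1s outcome=S: state=CLOSED
  event#3 t=2s outcome=F: state=CLOSED
  event#4 t=4s outcome=S: state=CLOSED
  event#5 t=7s outcome=F: state=CLOSED
  event#6 t=10s outcome=S: state=CLOSED
  event#7 t=11s outcome=S: state=CLOSED
  event#8 t=13s outcome=S: state=CLOSED
  event#9 t=17s outcome=S: state=CLOSED
  event#10 t=18s outcome=S: state=CLOSED
  event#11 t=21s outcome=F: state=CLOSED
  event#12 t=23s outcome=S: state=CLOSED
  event#13 t=26s outcome=S: state=CLOSED
  event#14 t=29s outcome=S: state=CLOSED
  event#15 t=32s outcome=F: state=CLOSED
  event#16 t=33s outcome=S: state=CLOSED
  event#17 t=34s outcome=S: state=CLOSED
  event#18 t=38s outcome=F: state=CLOSED
  event#19 t=40s outcome=S: state=CLOSED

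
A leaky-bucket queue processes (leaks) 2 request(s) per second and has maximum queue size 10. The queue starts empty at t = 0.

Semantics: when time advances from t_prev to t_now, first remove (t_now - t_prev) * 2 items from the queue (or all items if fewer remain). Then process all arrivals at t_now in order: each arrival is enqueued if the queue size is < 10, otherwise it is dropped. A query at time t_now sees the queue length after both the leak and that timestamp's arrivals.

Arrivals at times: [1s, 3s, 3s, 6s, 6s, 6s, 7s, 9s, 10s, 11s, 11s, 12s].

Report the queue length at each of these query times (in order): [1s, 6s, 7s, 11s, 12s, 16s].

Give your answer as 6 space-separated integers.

Queue lengths at query times:
  query t=1s: backlog = 1
  query t=6s: backlog = 3
  query t=7s: backlog = 2
  query t=11s: backlog = 2
  query t=12s: backlog = 1
  query t=16s: backlog = 0

Answer: 1 3 2 2 1 0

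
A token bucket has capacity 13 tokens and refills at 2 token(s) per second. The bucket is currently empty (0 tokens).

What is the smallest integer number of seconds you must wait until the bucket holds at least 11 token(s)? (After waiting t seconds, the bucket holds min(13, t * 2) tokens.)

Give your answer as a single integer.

Need t * 2 >= 11, so t >= 11/2.
Smallest integer t = ceil(11/2) = 6.

Answer: 6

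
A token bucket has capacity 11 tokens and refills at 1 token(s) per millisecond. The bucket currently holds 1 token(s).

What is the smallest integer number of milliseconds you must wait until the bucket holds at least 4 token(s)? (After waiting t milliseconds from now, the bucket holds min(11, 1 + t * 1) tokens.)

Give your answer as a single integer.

Answer: 3

Derivation:
Need 1 + t * 1 >= 4, so t >= 3/1.
Smallest integer t = ceil(3/1) = 3.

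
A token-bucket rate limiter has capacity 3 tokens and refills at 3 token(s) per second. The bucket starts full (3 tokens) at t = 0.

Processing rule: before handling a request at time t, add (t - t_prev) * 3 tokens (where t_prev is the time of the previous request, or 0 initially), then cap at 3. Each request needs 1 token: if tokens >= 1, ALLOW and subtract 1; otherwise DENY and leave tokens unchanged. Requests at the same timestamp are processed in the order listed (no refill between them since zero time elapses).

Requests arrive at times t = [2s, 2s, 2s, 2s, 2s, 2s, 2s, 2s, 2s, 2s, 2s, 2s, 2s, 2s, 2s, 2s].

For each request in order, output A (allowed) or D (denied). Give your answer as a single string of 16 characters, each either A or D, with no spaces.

Answer: AAADDDDDDDDDDDDD

Derivation:
Simulating step by step:
  req#1 t=2s: ALLOW
  req#2 t=2s: ALLOW
  req#3 t=2s: ALLOW
  req#4 t=2s: DENY
  req#5 t=2s: DENY
  req#6 t=2s: DENY
  req#7 t=2s: DENY
  req#8 t=2s: DENY
  req#9 t=2s: DENY
  req#10 t=2s: DENY
  req#11 t=2s: DENY
  req#12 t=2s: DENY
  req#13 t=2s: DENY
  req#14 t=2s: DENY
  req#15 t=2s: DENY
  req#16 t=2s: DENY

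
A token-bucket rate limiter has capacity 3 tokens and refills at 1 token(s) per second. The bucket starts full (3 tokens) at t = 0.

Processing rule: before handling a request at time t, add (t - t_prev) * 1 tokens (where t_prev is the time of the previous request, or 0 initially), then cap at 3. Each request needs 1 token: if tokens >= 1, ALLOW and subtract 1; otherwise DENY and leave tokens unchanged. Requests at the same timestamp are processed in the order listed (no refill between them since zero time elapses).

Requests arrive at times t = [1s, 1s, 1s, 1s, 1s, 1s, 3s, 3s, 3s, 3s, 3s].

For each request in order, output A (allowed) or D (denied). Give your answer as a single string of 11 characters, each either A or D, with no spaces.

Simulating step by step:
  req#1 t=1s: ALLOW
  req#2 t=1s: ALLOW
  req#3 t=1s: ALLOW
  req#4 t=1s: DENY
  req#5 t=1s: DENY
  req#6 t=1s: DENY
  req#7 t=3s: ALLOW
  req#8 t=3s: ALLOW
  req#9 t=3s: DENY
  req#10 t=3s: DENY
  req#11 t=3s: DENY

Answer: AAADDDAADDD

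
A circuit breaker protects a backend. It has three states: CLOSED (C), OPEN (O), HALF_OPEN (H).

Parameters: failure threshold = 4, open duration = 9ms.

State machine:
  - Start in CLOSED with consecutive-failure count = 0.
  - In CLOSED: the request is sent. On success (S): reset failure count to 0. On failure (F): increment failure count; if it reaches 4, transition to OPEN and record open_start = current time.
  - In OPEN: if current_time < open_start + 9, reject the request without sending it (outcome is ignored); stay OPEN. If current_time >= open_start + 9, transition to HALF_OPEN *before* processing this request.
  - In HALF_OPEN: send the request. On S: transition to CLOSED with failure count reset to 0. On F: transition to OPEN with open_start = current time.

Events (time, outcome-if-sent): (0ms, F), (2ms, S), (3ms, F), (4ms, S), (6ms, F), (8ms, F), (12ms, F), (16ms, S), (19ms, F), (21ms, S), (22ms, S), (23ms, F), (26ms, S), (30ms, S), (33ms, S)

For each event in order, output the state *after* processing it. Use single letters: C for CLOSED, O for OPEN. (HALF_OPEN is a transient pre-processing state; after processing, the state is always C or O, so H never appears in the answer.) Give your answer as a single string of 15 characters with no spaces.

Answer: CCCCCCCCCCCCCCC

Derivation:
State after each event:
  event#1 t=0ms outcome=F: state=CLOSED
  event#2 t=2ms outcome=S: state=CLOSED
  event#3 t=3ms outcome=F: state=CLOSED
  event#4 t=4ms outcome=S: state=CLOSED
  event#5 t=6ms outcome=F: state=CLOSED
  event#6 t=8ms outcome=F: state=CLOSED
  event#7 t=12ms outcome=F: state=CLOSED
  event#8 t=16ms outcome=S: state=CLOSED
  event#9 t=19ms outcome=F: state=CLOSED
  event#10 t=21ms outcome=S: state=CLOSED
  event#11 t=22ms outcome=S: state=CLOSED
  event#12 t=23ms outcome=F: state=CLOSED
  event#13 t=26ms outcome=S: state=CLOSED
  event#14 t=30ms outcome=S: state=CLOSED
  event#15 t=33ms outcome=S: state=CLOSED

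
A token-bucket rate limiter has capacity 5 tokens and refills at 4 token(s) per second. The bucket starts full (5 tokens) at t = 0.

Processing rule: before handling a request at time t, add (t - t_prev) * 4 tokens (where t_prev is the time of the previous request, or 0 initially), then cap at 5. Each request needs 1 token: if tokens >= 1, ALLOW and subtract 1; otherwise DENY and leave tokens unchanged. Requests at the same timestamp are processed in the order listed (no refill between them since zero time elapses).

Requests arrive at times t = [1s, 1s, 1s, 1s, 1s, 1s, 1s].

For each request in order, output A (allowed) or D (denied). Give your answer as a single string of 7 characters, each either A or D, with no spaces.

Simulating step by step:
  req#1 t=1s: ALLOW
  req#2 t=1s: ALLOW
  req#3 t=1s: ALLOW
  req#4 t=1s: ALLOW
  req#5 t=1s: ALLOW
  req#6 t=1s: DENY
  req#7 t=1s: DENY

Answer: AAAAADD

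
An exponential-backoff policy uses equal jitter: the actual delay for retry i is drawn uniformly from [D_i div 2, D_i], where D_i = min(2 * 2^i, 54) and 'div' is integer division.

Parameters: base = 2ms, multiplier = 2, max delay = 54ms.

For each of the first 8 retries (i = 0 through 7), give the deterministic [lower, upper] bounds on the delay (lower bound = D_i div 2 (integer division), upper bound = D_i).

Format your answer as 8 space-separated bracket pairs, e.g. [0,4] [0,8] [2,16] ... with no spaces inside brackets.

Answer: [1,2] [2,4] [4,8] [8,16] [16,32] [27,54] [27,54] [27,54]

Derivation:
Computing bounds per retry:
  i=0: D_i=min(2*2^0,54)=2, bounds=[1,2]
  i=1: D_i=min(2*2^1,54)=4, bounds=[2,4]
  i=2: D_i=min(2*2^2,54)=8, bounds=[4,8]
  i=3: D_i=min(2*2^3,54)=16, bounds=[8,16]
  i=4: D_i=min(2*2^4,54)=32, bounds=[16,32]
  i=5: D_i=min(2*2^5,54)=54, bounds=[27,54]
  i=6: D_i=min(2*2^6,54)=54, bounds=[27,54]
  i=7: D_i=min(2*2^7,54)=54, bounds=[27,54]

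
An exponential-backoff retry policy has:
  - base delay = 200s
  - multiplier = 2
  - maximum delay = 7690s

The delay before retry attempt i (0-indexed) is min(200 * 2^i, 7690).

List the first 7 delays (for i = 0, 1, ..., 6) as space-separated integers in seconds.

Answer: 200 400 800 1600 3200 6400 7690

Derivation:
Computing each delay:
  i=0: min(200*2^0, 7690) = 200
  i=1: min(200*2^1, 7690) = 400
  i=2: min(200*2^2, 7690) = 800
  i=3: min(200*2^3, 7690) = 1600
  i=4: min(200*2^4, 7690) = 3200
  i=5: min(200*2^5, 7690) = 6400
  i=6: min(200*2^6, 7690) = 7690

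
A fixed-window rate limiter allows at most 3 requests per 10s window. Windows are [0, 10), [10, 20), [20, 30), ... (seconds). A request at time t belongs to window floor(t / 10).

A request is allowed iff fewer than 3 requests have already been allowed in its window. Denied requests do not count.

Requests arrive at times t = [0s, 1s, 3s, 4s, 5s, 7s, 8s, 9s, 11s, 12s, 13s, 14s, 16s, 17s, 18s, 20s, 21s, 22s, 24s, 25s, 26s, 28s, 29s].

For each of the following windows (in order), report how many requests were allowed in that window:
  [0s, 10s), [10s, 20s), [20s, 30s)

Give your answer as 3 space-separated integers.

Processing requests:
  req#1 t=0s (window 0): ALLOW
  req#2 t=1s (window 0): ALLOW
  req#3 t=3s (window 0): ALLOW
  req#4 t=4s (window 0): DENY
  req#5 t=5s (window 0): DENY
  req#6 t=7s (window 0): DENY
  req#7 t=8s (window 0): DENY
  req#8 t=9s (window 0): DENY
  req#9 t=11s (window 1): ALLOW
  req#10 t=12s (window 1): ALLOW
  req#11 t=13s (window 1): ALLOW
  req#12 t=14s (window 1): DENY
  req#13 t=16s (window 1): DENY
  req#14 t=17s (window 1): DENY
  req#15 t=18s (window 1): DENY
  req#16 t=20s (window 2): ALLOW
  req#17 t=21s (window 2): ALLOW
  req#18 t=22s (window 2): ALLOW
  req#19 t=24s (window 2): DENY
  req#20 t=25s (window 2): DENY
  req#21 t=26s (window 2): DENY
  req#22 t=28s (window 2): DENY
  req#23 t=29s (window 2): DENY

Allowed counts by window: 3 3 3

Answer: 3 3 3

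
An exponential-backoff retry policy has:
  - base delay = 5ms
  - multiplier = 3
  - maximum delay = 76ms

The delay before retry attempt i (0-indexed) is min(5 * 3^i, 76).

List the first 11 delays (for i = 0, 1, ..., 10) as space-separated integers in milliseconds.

Computing each delay:
  i=0: min(5*3^0, 76) = 5
  i=1: min(5*3^1, 76) = 15
  i=2: min(5*3^2, 76) = 45
  i=3: min(5*3^3, 76) = 76
  i=4: min(5*3^4, 76) = 76
  i=5: min(5*3^5, 76) = 76
  i=6: min(5*3^6, 76) = 76
  i=7: min(5*3^7, 76) = 76
  i=8: min(5*3^8, 76) = 76
  i=9: min(5*3^9, 76) = 76
  i=10: min(5*3^10, 76) = 76

Answer: 5 15 45 76 76 76 76 76 76 76 76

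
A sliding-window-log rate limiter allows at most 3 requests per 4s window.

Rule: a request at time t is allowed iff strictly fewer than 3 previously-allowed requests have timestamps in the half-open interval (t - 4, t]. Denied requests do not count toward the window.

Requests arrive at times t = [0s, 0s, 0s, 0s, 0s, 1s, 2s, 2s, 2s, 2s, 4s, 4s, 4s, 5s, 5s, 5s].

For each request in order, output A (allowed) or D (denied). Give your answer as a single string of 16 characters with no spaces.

Answer: AAADDDDDDDAAADDD

Derivation:
Tracking allowed requests in the window:
  req#1 t=0s: ALLOW
  req#2 t=0s: ALLOW
  req#3 t=0s: ALLOW
  req#4 t=0s: DENY
  req#5 t=0s: DENY
  req#6 t=1s: DENY
  req#7 t=2s: DENY
  req#8 t=2s: DENY
  req#9 t=2s: DENY
  req#10 t=2s: DENY
  req#11 t=4s: ALLOW
  req#12 t=4s: ALLOW
  req#13 t=4s: ALLOW
  req#14 t=5s: DENY
  req#15 t=5s: DENY
  req#16 t=5s: DENY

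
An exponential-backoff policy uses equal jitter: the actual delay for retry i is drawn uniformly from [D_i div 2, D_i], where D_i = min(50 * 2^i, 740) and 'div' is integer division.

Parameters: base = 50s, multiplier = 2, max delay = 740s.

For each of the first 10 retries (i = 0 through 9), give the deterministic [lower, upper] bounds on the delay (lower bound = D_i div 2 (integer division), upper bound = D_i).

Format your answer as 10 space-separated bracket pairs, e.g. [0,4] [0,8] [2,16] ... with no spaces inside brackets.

Computing bounds per retry:
  i=0: D_i=min(50*2^0,740)=50, bounds=[25,50]
  i=1: D_i=min(50*2^1,740)=100, bounds=[50,100]
  i=2: D_i=min(50*2^2,740)=200, bounds=[100,200]
  i=3: D_i=min(50*2^3,740)=400, bounds=[200,400]
  i=4: D_i=min(50*2^4,740)=740, bounds=[370,740]
  i=5: D_i=min(50*2^5,740)=740, bounds=[370,740]
  i=6: D_i=min(50*2^6,740)=740, bounds=[370,740]
  i=7: D_i=min(50*2^7,740)=740, bounds=[370,740]
  i=8: D_i=min(50*2^8,740)=740, bounds=[370,740]
  i=9: D_i=min(50*2^9,740)=740, bounds=[370,740]

Answer: [25,50] [50,100] [100,200] [200,400] [370,740] [370,740] [370,740] [370,740] [370,740] [370,740]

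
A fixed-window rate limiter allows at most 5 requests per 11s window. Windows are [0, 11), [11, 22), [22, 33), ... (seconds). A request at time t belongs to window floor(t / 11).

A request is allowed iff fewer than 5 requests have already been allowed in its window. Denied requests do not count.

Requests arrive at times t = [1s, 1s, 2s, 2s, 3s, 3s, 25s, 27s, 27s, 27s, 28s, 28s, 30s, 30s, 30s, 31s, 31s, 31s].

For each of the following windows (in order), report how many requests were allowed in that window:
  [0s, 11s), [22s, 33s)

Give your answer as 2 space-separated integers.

Processing requests:
  req#1 t=1s (window 0): ALLOW
  req#2 t=1s (window 0): ALLOW
  req#3 t=2s (window 0): ALLOW
  req#4 t=2s (window 0): ALLOW
  req#5 t=3s (window 0): ALLOW
  req#6 t=3s (window 0): DENY
  req#7 t=25s (window 2): ALLOW
  req#8 t=27s (window 2): ALLOW
  req#9 t=27s (window 2): ALLOW
  req#10 t=27s (window 2): ALLOW
  req#11 t=28s (window 2): ALLOW
  req#12 t=28s (window 2): DENY
  req#13 t=30s (window 2): DENY
  req#14 t=30s (window 2): DENY
  req#15 t=30s (window 2): DENY
  req#16 t=31s (window 2): DENY
  req#17 t=31s (window 2): DENY
  req#18 t=31s (window 2): DENY

Allowed counts by window: 5 5

Answer: 5 5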